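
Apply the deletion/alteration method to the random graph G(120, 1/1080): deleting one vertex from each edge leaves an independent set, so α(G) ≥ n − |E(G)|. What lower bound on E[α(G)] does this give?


E[|E(G)|] = C(120, 2)·p = 7140 · (1/1080) = 119/18.
E[α(G)] ≥ n − E[|E(G)|] = 120 − 119/18 = 2041/18.
Numerically: ≈ 113.389.
(This is only a lower bound; the true E[α(G)] may be larger.)

E[α(G)] ≥ 2041/18 ≈ 113.389.


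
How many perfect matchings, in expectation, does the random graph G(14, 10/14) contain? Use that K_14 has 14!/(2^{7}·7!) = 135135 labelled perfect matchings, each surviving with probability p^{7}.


K_14 has 14!/(2^{7}·7!) = 135135 labelled perfect matchings.
For each such perfect matching H, let X_H = 1 if all 7 edges of H are present in G. Then P[X_H = 1] = p^{7} = (5/7)^{7} = 78125/823543.
By linearity: E[X] = Σ_H E[X_H] = 135135 · p^{7} = 135135 · 78125/823543 = 1508203125/117649.
Numerically: E[X] ≈ 1.28e+04.

E[X] = 135135 · (5/7)^{7} = 1508203125/117649 ≈ 1.28e+04.


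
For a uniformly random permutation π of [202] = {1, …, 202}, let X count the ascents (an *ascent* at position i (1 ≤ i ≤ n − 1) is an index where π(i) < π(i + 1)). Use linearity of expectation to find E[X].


Write X = Σ X_I over i = 1, …, 201, with X_I the indicator of one ascent.
There are 201 indicators.
For each fixed i, the pair (π(i), π(i+1)) is a uniformly random ordered pair of distinct values from {1, …, 202}; by symmetry P[π(i) < π(i+1)] = 1/2.
By linearity: E[X] = 201 · (1/2) = (202 − 1) · (1/2) = 201/2 ≈ 100.50000.

E[X] = 201/2 = 100.50000.


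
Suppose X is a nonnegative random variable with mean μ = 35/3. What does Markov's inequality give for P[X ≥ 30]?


μ = E[X] = 35/3, a = 30.
Markov: P[X ≥ 30] ≤ μ/a = (35/3)/30 = 7/18.
Numerically: ≈ 0.388889.
(Since a = 30 > μ = 11.666667, the bound 7/18 is < 1 and informative.)

P[X ≥ 30] ≤ 7/18 ≈ 0.388889.


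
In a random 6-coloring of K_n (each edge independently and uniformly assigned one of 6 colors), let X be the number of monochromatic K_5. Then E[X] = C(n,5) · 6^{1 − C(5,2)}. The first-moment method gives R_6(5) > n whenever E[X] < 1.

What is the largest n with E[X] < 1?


We need C(n, 5) · 6^{1 − 10} < 1, i.e. C(n, 5) < 6^{10 − 1} = 10077696.
Check values of n near the boundary:
  n = 63: C(63, 5) = 7028847; 7028847 < 10077696? YES
  n = 64: C(64, 5) = 7624512; 7624512 < 10077696? YES
  n = 65: C(65, 5) = 8259888; 8259888 < 10077696? YES
  n = 66: C(66, 5) = 8936928; 8936928 < 10077696? YES
  n = 67: C(67, 5) = 9657648; 9657648 < 10077696? YES
  n = 68: C(68, 5) = 10424128; 10424128 < 10077696? NO
  n = 69: C(69, 5) = 11238513; 11238513 < 10077696? NO
  n = 70: C(70, 5) = 12103014; 12103014 < 10077696? NO
The largest n with C(n, 5) < 10077696 is n = 67 (where E[X] = 67067/69984 ≈ 0.958319). Hence R_6(5) > 67, i.e. R_6(5) ≥ 68.

Largest n = 67; hence R_6(5) > 67.


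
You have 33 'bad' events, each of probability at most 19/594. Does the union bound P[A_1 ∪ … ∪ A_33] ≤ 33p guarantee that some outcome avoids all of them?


Union bound: P[∪_{i=1}^{33} A_i] ≤ Σ_i P[A_i] ≤ 33·p = 33·(19/594) = 19/18.
Numerically: 19/18 ≈ 1.05556.
Is 19/18 < 1? NO.
Since the bound 19/18 is ≥ 1, the union bound is uninformative here; it does NOT by itself certify existence.

33·p = 19/18 ≈ 1.05556; existence NOT certified by the union bound.


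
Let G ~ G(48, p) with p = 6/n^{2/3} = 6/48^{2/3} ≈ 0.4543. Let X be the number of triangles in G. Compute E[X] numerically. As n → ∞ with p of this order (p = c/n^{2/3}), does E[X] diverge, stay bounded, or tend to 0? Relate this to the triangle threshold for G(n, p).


Number of potential triangles: C(48, 3) = 17296.
Each occurs with probability p³ ≈ (0.4543)³ ≈ 9.375000e-02.
By linearity: E[X] = C(48, 3)·p³ ≈ 17296 · 9.375000e-02 ≈ 1621.5000.
Since α = 2/3 < 1, p = c/n^{2/3} ≫ 1/n is above the triangle threshold p ~ 1/n. Asymptotically E[X] ~ (c³/6)·n^{3(1−α)} = (6³/6)·n^{1} → ∞; triangles are abundant w.h.p.

E[X] ≈ 1621.5000; in regime p = Θ(1/n^{2/3}) E[X] diverges (above the triangle threshold p ~ 1/n).


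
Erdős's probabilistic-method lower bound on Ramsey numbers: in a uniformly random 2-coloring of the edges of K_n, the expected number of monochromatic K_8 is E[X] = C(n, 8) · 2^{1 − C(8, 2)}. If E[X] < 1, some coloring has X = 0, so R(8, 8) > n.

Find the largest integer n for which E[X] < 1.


We need C(n, 8) · 2^{1 − 28} < 1, i.e. C(n, 8) < 2^{28 − 1} = 134217728.
Check values of n near the boundary:
  n = 40: C(40, 8) = 76904685; 76904685 < 134217728? YES
  n = 41: C(41, 8) = 95548245; 95548245 < 134217728? YES
  n = 42: C(42, 8) = 118030185; 118030185 < 134217728? YES
  n = 43: C(43, 8) = 145008513; 145008513 < 134217728? NO
The largest n with C(n, 8) < 134217728 is n = 42 (where E[X] = 118030185/134217728 ≈ 0.8793934). Hence R(8, 8) > 42, i.e. R(8, 8) ≥ 43.

Largest n = 42; hence R(8, 8) > 42.


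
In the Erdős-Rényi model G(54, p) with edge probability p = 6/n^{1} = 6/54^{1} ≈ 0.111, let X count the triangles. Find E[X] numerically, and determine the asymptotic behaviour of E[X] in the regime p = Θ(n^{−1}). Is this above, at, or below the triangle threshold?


Number of potential triangles: C(54, 3) = 24804.
Each occurs with probability p³ ≈ (0.111)³ ≈ 1.37174e-03.
By linearity: E[X] = C(54, 3)·p³ ≈ 24804 · 1.37174e-03 ≈ 34.025.
Here α = 1, so p = 6/n is exactly at the triangle threshold p ~ 1/n. Asymptotically E[X] → c³/6 = 6³/6 = 36 ≈ 36.000, a bounded constant. In this regime the triangle count is asymptotically Poisson(c³/6).

E[X] ≈ 34.025; in regime p = Θ(1/n^{1}) E[X] stays bounded (at the triangle threshold p ~ 1/n).


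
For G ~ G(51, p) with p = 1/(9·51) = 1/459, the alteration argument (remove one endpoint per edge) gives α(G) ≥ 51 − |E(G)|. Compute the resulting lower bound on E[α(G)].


E[|E(G)|] = C(51, 2)·p = 1275 · (1/459) = 25/9.
E[α(G)] ≥ n − E[|E(G)|] = 51 − 25/9 = 434/9.
Numerically: ≈ 48.22222.
(This is only a lower bound; the true E[α(G)] may be larger.)

E[α(G)] ≥ 434/9 ≈ 48.22222.


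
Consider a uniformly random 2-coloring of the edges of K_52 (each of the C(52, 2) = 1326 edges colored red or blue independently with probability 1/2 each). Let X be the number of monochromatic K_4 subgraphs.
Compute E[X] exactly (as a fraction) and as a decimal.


Let X = Σ_S X_S over the C(52, 4) = 270725 subsets S of size 4, where X_S = 1 if the K_4 on S is monochromatic.
For a fixed S, the K_4 on S has C(4, 2) = 6 edges. P[all 6 edges red] = (1/2)^6, and likewise for blue, so P[monochromatic] = 2·(1/2)^6 = 2^{1 − 6} = 1/32.
By linearity: E[X] = C(52, 4) · 2^{1 − 6} = 270725 · 1/32 = 270725/32.
Numerically: E[X] ≈ 8460.15625.

E[X] = C(52,4)·2^(1−C(4,2)) = 270725/32 ≈ 8460.15625.


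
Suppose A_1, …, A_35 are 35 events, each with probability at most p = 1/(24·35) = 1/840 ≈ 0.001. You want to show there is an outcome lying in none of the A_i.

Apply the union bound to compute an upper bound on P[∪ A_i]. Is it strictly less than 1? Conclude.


Union bound: P[∪_{i=1}^{35} A_i] ≤ Σ_i P[A_i] ≤ 35·p = 35·(1/840) = 1/24.
Numerically: 1/24 ≈ 0.042.
Is 1/24 < 1? YES.
Since P[∪ A_i] ≤ 1/24 < 1, the complement has P[∩ A_i^c] ≥ 1 − 1/24 = 23/24 > 0, so some outcome avoids every A_i.

35·p = 1/24 ≈ 0.042; existence CERTIFIED by the union bound.


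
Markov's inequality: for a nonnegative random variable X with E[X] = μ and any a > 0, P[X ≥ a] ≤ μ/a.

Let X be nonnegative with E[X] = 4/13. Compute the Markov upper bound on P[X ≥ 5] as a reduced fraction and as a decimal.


μ = E[X] = 4/13, a = 5.
Markov: P[X ≥ 5] ≤ μ/a = (4/13)/5 = 4/65.
Numerically: ≈ 0.062.
(Since a = 5 > μ = 0.308, the bound 4/65 is < 1 and informative.)

P[X ≥ 5] ≤ 4/65 ≈ 0.062.


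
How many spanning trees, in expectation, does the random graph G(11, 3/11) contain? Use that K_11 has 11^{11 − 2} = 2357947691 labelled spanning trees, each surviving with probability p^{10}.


K_11 has 11^{11 − 2} = 2357947691 labelled spanning trees.
For each such spanning tree H, let X_H = 1 if all 10 edges of H are present in G. Then P[X_H = 1] = p^{10} = (3/11)^{10} = 59049/25937424601.
By linearity of expectation: E[X] = Σ_H E[X_H] = 2357947691 · p^{10} = 2357947691 · 59049/25937424601 = 59049/11.
Numerically: E[X] ≈ 5368.

E[X] = 2357947691 · (3/11)^{10} = 59049/11 ≈ 5368.


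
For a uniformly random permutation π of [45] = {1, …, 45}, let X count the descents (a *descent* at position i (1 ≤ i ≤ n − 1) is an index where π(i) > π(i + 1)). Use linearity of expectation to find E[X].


Write X = Σ X_I over i = 1, …, 44, with X_I the indicator of one descent.
There are 44 indicators.
For each fixed i, the pair (π(i), π(i+1)) is a uniformly random ordered pair of distinct values from {1, …, 45}; by symmetry P[π(i) > π(i+1)] = 1/2.
By linearity: E[X] = 44 · (1/2) = (45 − 1) · (1/2) = 22 ≈ 22.000000.

E[X] = 22 = 22.000000.


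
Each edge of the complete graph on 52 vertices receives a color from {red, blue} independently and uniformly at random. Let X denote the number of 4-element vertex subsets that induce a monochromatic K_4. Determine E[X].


Let X = Σ_S X_S over the C(52, 4) = 270725 subsets S of size 4, where X_S = 1 if the K_4 on S is monochromatic.
For a fixed S, the K_4 on S has C(4, 2) = 6 edges. P[all 6 edges red] = (1/2)^6, and likewise for blue, so P[monochromatic] = 2·(1/2)^6 = 2^{1 − 6} = 1/32.
By linearity: E[X] = C(52, 4) · 2^{1 − 6} = 270725 · 1/32 = 270725/32.
Numerically: E[X] ≈ 8460.156.

E[X] = C(52,4)·2^(1−C(4,2)) = 270725/32 ≈ 8460.156.


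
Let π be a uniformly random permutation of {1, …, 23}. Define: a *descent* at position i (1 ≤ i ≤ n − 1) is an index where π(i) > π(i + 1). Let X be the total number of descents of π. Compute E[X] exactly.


Write X = Σ X_I over i = 1, …, 22, with X_I the indicator of one descent.
There are 22 indicators.
For each fixed i, the pair (π(i), π(i+1)) is a uniformly random ordered pair of distinct values from {1, …, 23}; by symmetry P[π(i) > π(i+1)] = 1/2.
By linearity: E[X] = 22 · (1/2) = (23 − 1) · (1/2) = 11 ≈ 11.00000.

E[X] = 11 = 11.00000.


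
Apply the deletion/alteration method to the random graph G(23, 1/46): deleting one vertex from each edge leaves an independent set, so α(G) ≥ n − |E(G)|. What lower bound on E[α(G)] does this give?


E[|E(G)|] = C(23, 2)·p = 253 · (1/46) = 11/2.
E[α(G)] ≥ n − E[|E(G)|] = 23 − 11/2 = 35/2.
Numerically: ≈ 17.5000.
(This is only a lower bound; the true E[α(G)] may be larger.)

E[α(G)] ≥ 35/2 ≈ 17.5000.


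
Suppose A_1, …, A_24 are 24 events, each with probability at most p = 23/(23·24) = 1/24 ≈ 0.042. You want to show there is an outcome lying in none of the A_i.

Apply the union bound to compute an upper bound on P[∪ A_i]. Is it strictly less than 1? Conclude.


Union bound: P[∪_{i=1}^{24} A_i] ≤ Σ_i P[A_i] ≤ 24·p = 24·(1/24) = 1.
Numerically: 1 ≈ 1.000.
Is 1 < 1? NO.
Since the bound 1 is ≥ 1, the union bound is uninformative here; it does NOT by itself certify existence.

24·p = 1 ≈ 1.000; existence NOT certified by the union bound.


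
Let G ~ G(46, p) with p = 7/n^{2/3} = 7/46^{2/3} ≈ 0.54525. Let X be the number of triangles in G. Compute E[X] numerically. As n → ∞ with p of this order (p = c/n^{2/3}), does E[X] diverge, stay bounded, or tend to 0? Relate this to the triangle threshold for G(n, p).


Number of potential triangles: C(46, 3) = 15180.
Each occurs with probability p³ ≈ (0.54525)³ ≈ 1.6209830e-01.
By linearity: E[X] = C(46, 3)·p³ ≈ 15180 · 1.6209830e-01 ≈ 2460.65217.
Since α = 2/3 < 1, p = c/n^{2/3} ≫ 1/n is above the triangle threshold p ~ 1/n. Asymptotically E[X] ~ (c³/6)·n^{3(1−α)} = (7³/6)·n^{1} → ∞; triangles are abundant w.h.p.

E[X] ≈ 2460.65217; in regime p = Θ(1/n^{2/3}) E[X] diverges (above the triangle threshold p ~ 1/n).


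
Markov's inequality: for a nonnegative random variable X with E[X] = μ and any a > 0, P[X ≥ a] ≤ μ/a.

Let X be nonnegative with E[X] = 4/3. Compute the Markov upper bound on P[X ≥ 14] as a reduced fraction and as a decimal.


μ = E[X] = 4/3, a = 14.
Markov: P[X ≥ 14] ≤ μ/a = (4/3)/14 = 2/21.
Numerically: ≈ 0.095238.
(Since a = 14 > μ = 1.333333, the bound 2/21 is < 1 and informative.)

P[X ≥ 14] ≤ 2/21 ≈ 0.095238.


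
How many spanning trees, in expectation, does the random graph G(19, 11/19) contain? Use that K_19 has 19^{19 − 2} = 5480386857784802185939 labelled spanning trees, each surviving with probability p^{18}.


K_19 has 19^{19 − 2} = 5480386857784802185939 labelled spanning trees.
For each such spanning tree H, let X_H = 1 if all 18 edges of H are present in G. Then P[X_H = 1] = p^{18} = (11/19)^{18} = 5559917313492231481/104127350297911241532841.
By linearity: E[X] = Σ_H E[X_H] = 5480386857784802185939 · p^{18} = 5480386857784802185939 · 5559917313492231481/104127350297911241532841 = 5559917313492231481/19.
Numerically: E[X] ≈ 2.9263e+17.

E[X] = 5480386857784802185939 · (11/19)^{18} = 5559917313492231481/19 ≈ 2.9263e+17.


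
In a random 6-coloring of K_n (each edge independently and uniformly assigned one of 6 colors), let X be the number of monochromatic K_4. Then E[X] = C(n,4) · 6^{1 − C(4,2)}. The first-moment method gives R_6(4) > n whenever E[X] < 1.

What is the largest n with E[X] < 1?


We need C(n, 4) · 6^{1 − 6} < 1, i.e. C(n, 4) < 6^{6 − 1} = 7776.
Check values of n near the boundary:
  n = 18: C(18, 4) = 3060; 3060 < 7776? YES
  n = 19: C(19, 4) = 3876; 3876 < 7776? YES
  n = 20: C(20, 4) = 4845; 4845 < 7776? YES
  n = 21: C(21, 4) = 5985; 5985 < 7776? YES
  n = 22: C(22, 4) = 7315; 7315 < 7776? YES
  n = 23: C(23, 4) = 8855; 8855 < 7776? NO
  n = 24: C(24, 4) = 10626; 10626 < 7776? NO
  n = 25: C(25, 4) = 12650; 12650 < 7776? NO
The largest n with C(n, 4) < 7776 is n = 22 (where E[X] = 7315/7776 ≈ 0.940715). Hence R_6(4) > 22, i.e. R_6(4) ≥ 23.

Largest n = 22; hence R_6(4) > 22.


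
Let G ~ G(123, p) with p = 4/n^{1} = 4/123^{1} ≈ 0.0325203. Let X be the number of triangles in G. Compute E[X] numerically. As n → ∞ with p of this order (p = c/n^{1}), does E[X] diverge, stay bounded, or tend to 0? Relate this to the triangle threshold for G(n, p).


Number of potential triangles: C(123, 3) = 302621.
Each occurs with probability p³ ≈ (0.0325203)³ ≈ 3.43925708e-05.
By linearity: E[X] = C(123, 3)·p³ ≈ 302621 · 3.43925708e-05 ≈ 10.407914.
Here α = 1, so p = 4/n is exactly at the triangle threshold p ~ 1/n. Asymptotically E[X] → c³/6 = 4³/6 = 32/3 ≈ 10.666667, a bounded constant. In this regime the triangle count is asymptotically Poisson(c³/6).

E[X] ≈ 10.407914; in regime p = Θ(1/n^{1}) E[X] stays bounded (at the triangle threshold p ~ 1/n).


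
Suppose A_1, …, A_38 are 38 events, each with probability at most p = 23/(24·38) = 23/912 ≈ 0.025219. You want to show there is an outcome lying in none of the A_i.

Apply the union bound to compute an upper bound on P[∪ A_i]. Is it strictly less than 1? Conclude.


Union bound: P[∪_{i=1}^{38} A_i] ≤ Σ_i P[A_i] ≤ 38·p = 38·(23/912) = 23/24.
Numerically: 23/24 ≈ 0.958333.
Is 23/24 < 1? YES.
Since P[∪ A_i] ≤ 23/24 < 1, the complement has P[∩ A_i^c] ≥ 1 − 23/24 = 1/24 > 0, so some outcome avoids every A_i.

38·p = 23/24 ≈ 0.958333; existence CERTIFIED by the union bound.


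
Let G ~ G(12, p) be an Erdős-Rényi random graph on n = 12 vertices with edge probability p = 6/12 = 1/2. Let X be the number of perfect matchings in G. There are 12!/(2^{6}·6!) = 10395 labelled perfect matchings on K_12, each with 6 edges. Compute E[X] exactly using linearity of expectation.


K_12 has 12!/(2^{6}·6!) = 10395 labelled perfect matchings.
For each such perfect matching H, let X_H = 1 if all 6 edges of H are present in G. Then P[X_H = 1] = p^{6} = (1/2)^{6} = 1/64.
By linearity: E[X] = Σ_H E[X_H] = 10395 · p^{6} = 10395 · 1/64 = 10395/64.
Numerically: E[X] ≈ 162.4.

E[X] = 10395 · (1/2)^{6} = 10395/64 ≈ 162.4.


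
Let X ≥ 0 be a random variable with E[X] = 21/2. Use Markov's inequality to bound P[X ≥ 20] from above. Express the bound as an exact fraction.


μ = E[X] = 21/2, a = 20.
Markov: P[X ≥ 20] ≤ μ/a = (21/2)/20 = 21/40.
Numerically: ≈ 0.5250.
(Since a = 20 > μ = 10.5000, the bound 21/40 is < 1 and informative.)

P[X ≥ 20] ≤ 21/40 ≈ 0.5250.


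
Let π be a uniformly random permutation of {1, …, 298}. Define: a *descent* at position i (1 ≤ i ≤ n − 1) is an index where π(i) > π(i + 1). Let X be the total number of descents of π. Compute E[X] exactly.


Write X = Σ X_I over i = 1, …, 297, with X_I the indicator of one descent.
There are 297 indicators.
For each fixed i, the pair (π(i), π(i+1)) is a uniformly random ordered pair of distinct values from {1, …, 298}; by symmetry P[π(i) > π(i+1)] = 1/2.
By linearity: E[X] = 297 · (1/2) = (298 − 1) · (1/2) = 297/2 ≈ 148.5000.

E[X] = 297/2 = 148.5000.


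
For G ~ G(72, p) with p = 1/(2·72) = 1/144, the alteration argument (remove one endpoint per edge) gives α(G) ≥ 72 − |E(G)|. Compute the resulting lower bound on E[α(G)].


E[|E(G)|] = C(72, 2)·p = 2556 · (1/144) = 71/4.
E[α(G)] ≥ n − E[|E(G)|] = 72 − 71/4 = 217/4.
Numerically: ≈ 54.2500.
(This is only a lower bound; the true E[α(G)] may be larger.)

E[α(G)] ≥ 217/4 ≈ 54.2500.


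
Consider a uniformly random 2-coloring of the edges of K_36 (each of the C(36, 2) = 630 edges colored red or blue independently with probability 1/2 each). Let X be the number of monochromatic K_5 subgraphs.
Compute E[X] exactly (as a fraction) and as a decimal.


Let X = Σ_S X_S over the C(36, 5) = 376992 subsets S of size 5, where X_S = 1 if the K_5 on S is monochromatic.
For a fixed S, the K_5 on S has C(5, 2) = 10 edges. P[all 10 edges red] = (1/2)^10, and likewise for blue, so P[monochromatic] = 2·(1/2)^10 = 2^{1 − 10} = 1/512.
By linearity of expectation: E[X] = C(36, 5) · 2^{1 − 10} = 376992 · 1/512 = 11781/16.
Numerically: E[X] ≈ 736.312.

E[X] = C(36,5)·2^(1−C(5,2)) = 11781/16 ≈ 736.312.


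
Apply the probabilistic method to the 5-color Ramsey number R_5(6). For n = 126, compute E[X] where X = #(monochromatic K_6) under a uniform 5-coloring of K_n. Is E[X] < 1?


E[X] = C(126, 6) · 5^{1 − 15} = 4925156775 · 5^{−14} = 4925156775/6103515625.
As a reduced fraction: E[X] = 197006271/244140625 ≈ 0.8069.
Is E[X] < 1? YES.
Since E[X] < 1, there exists a 5-coloring of K_{126} with no monochromatic K_6; hence R_5(6) > 126.

E[X] = 197006271/244140625 ≈ 0.8069; E[X] < 1, so R_5(6) > 126.


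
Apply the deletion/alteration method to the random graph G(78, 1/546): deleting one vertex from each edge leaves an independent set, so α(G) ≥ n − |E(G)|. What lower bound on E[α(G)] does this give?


E[|E(G)|] = C(78, 2)·p = 3003 · (1/546) = 11/2.
E[α(G)] ≥ n − E[|E(G)|] = 78 − 11/2 = 145/2.
Numerically: ≈ 72.500000.
(This is only a lower bound; the true E[α(G)] may be larger.)

E[α(G)] ≥ 145/2 ≈ 72.500000.


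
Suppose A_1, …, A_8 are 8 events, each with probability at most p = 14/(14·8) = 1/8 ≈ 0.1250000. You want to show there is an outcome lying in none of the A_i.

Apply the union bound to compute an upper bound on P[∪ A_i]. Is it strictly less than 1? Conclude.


Union bound: P[∪_{i=1}^{8} A_i] ≤ Σ_i P[A_i] ≤ 8·p = 8·(1/8) = 1.
Numerically: 1 ≈ 1.0000000.
Is 1 < 1? NO.
Since the bound 1 is ≥ 1, the union bound is uninformative here; it does NOT by itself certify existence.

8·p = 1 ≈ 1.0000000; existence NOT certified by the union bound.


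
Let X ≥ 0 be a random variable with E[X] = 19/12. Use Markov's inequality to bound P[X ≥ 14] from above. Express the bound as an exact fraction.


μ = E[X] = 19/12, a = 14.
Markov: P[X ≥ 14] ≤ μ/a = (19/12)/14 = 19/168.
Numerically: ≈ 0.1131.
(Since a = 14 > μ = 1.5833, the bound 19/168 is < 1 and informative.)

P[X ≥ 14] ≤ 19/168 ≈ 0.1131.


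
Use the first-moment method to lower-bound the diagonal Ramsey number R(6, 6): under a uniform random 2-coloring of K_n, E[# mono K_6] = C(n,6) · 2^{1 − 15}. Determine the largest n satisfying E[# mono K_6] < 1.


We need C(n, 6) · 2^{1 − 15} < 1, i.e. C(n, 6) < 2^{15 − 1} = 16384.
Check values of n near the boundary:
  n = 12: C(12, 6) = 924; 924 < 16384? YES
  n = 13: C(13, 6) = 1716; 1716 < 16384? YES
  n = 14: C(14, 6) = 3003; 3003 < 16384? YES
  n = 15: C(15, 6) = 5005; 5005 < 16384? YES
  n = 16: C(16, 6) = 8008; 8008 < 16384? YES
  n = 17: C(17, 6) = 12376; 12376 < 16384? YES
  n = 18: C(18, 6) = 18564; 18564 < 16384? NO
  n = 19: C(19, 6) = 27132; 27132 < 16384? NO
The largest n with C(n, 6) < 16384 is n = 17 (where E[X] = 1547/2048 ≈ 0.755371). Hence R(6, 6) > 17, i.e. R(6, 6) ≥ 18.

Largest n = 17; hence R(6, 6) > 17.


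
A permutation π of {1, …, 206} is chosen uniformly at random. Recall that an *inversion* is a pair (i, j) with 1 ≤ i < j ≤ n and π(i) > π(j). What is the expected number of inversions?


Write X = Σ X_I over the C(206, 2) = 21115 pairs i < j, with X_I the indicator of one inversion.
There are 21115 indicators.
For each fixed pair i < j, the values π(i) and π(j) are two distinct elements of {1, …, 206} in uniformly random order; by symmetry P[π(i) > π(j)] = 1/2.
By linearity: E[X] = 21115 · (1/2) = C(206, 2) · (1/2) = 21115/2 = 21115/2 ≈ 10557.500.

E[X] = 21115/2 = 10557.500.


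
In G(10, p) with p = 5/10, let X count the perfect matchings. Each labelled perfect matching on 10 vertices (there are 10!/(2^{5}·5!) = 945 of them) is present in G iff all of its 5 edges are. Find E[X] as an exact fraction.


K_10 has 10!/(2^{5}·5!) = 945 labelled perfect matchings.
For each such perfect matching H, let X_H = 1 if all 5 edges of H are present in G. Then P[X_H = 1] = p^{5} = (1/2)^{5} = 1/32.
By linearity of expectation: E[X] = Σ_H E[X_H] = 945 · p^{5} = 945 · 1/32 = 945/32.
Numerically: E[X] ≈ 29.5.

E[X] = 945 · (1/2)^{5} = 945/32 ≈ 29.5.


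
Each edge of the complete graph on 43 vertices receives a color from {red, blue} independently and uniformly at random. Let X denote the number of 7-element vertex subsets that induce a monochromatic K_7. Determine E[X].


Let X = Σ_S X_S over the C(43, 7) = 32224114 subsets S of size 7, where X_S = 1 if the K_7 on S is monochromatic.
For a fixed S, the K_7 on S has C(7, 2) = 21 edges. P[all 21 edges red] = (1/2)^21, and likewise for blue, so P[monochromatic] = 2·(1/2)^21 = 2^{1 − 21} = 1/1048576.
By linearity of expectation: E[X] = C(43, 7) · 2^{1 − 21} = 32224114 · 1/1048576 = 16112057/524288.
Numerically: E[X] ≈ 30.731.

E[X] = C(43,7)·2^(1−C(7,2)) = 16112057/524288 ≈ 30.731.


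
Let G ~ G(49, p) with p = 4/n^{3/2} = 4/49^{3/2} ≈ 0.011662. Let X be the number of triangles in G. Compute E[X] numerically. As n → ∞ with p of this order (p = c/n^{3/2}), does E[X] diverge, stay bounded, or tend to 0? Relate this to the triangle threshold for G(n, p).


Number of potential triangles: C(49, 3) = 18424.
Each occurs with probability p³ ≈ (0.011662)³ ≈ 1.5859797e-06.
By linearity: E[X] = C(49, 3)·p³ ≈ 18424 · 1.5859797e-06 ≈ 0.02922.
Since α = 3/2 > 1, p = c/n^{3/2} = o(1/n) is below the triangle threshold p ~ 1/n. Asymptotically E[X] ~ (c³/6)·n^{3(1−α)} = (4³/6)·n^{-1.5} → 0, so by Markov's inequality G has no triangles w.h.p.

E[X] ≈ 0.02922; in regime p = Θ(1/n^{3/2}) E[X] tends to 0 (below the triangle threshold p ~ 1/n).


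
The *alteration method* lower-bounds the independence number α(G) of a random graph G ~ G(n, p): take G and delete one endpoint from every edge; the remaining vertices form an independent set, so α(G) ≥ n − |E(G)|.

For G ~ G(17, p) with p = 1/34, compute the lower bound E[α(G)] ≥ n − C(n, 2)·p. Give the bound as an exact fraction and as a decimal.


E[|E(G)|] = C(17, 2)·p = 136 · (1/34) = 4.
E[α(G)] ≥ n − E[|E(G)|] = 17 − 4 = 13.
Numerically: ≈ 13.0000.
(This is only a lower bound; the true E[α(G)] may be larger.)

E[α(G)] ≥ 13 ≈ 13.0000.


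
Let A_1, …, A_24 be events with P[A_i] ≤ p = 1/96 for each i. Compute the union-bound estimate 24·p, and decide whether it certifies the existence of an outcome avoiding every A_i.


Union bound: P[∪_{i=1}^{24} A_i] ≤ Σ_i P[A_i] ≤ 24·p = 24·(1/96) = 1/4.
Numerically: 1/4 ≈ 0.250000.
Is 1/4 < 1? YES.
Since P[∪ A_i] ≤ 1/4 < 1, the complement has P[∩ A_i^c] ≥ 1 − 1/4 = 3/4 > 0, so some outcome avoids every A_i.

24·p = 1/4 ≈ 0.250000; existence CERTIFIED by the union bound.


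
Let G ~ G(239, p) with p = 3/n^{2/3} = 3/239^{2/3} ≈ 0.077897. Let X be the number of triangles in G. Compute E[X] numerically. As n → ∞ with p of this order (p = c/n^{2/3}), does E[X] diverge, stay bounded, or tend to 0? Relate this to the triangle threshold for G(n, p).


Number of potential triangles: C(239, 3) = 2246839.
Each occurs with probability p³ ≈ (0.077897)³ ≈ 4.7268080e-04.
By linearity: E[X] = C(239, 3)·p³ ≈ 2246839 · 4.7268080e-04 ≈ 1062.03766.
Since α = 2/3 < 1, p = c/n^{2/3} ≫ 1/n is above the triangle threshold p ~ 1/n. Asymptotically E[X] ~ (c³/6)·n^{3(1−α)} = (3³/6)·n^{1} → ∞; triangles are abundant w.h.p.

E[X] ≈ 1062.03766; in regime p = Θ(1/n^{2/3}) E[X] diverges (above the triangle threshold p ~ 1/n).


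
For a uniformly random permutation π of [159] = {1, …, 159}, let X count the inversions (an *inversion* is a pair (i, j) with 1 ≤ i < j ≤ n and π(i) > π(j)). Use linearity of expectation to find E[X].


Write X = Σ X_I over the C(159, 2) = 12561 pairs i < j, with X_I the indicator of one inversion.
There are 12561 indicators.
For each fixed pair i < j, the values π(i) and π(j) are two distinct elements of {1, …, 159} in uniformly random order; by symmetry P[π(i) > π(j)] = 1/2.
By linearity: E[X] = 12561 · (1/2) = C(159, 2) · (1/2) = 12561/2 = 12561/2 ≈ 6280.5000.

E[X] = 12561/2 = 6280.5000.


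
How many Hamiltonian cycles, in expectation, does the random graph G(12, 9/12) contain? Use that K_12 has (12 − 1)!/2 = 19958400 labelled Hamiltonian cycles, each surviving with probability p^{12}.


K_12 has (12 − 1)!/2 = 19958400 labelled Hamiltonian cycles.
For each such Hamiltonian cycle H, let X_H = 1 if all 12 edges of H are present in G. Then P[X_H = 1] = p^{12} = (3/4)^{12} = 531441/16777216.
By linearity: E[X] = Σ_H E[X_H] = 19958400 · p^{12} = 19958400 · 531441/16777216 = 82864937925/131072.
Numerically: E[X] ≈ 6.322e+05.

E[X] = 19958400 · (3/4)^{12} = 82864937925/131072 ≈ 6.322e+05.


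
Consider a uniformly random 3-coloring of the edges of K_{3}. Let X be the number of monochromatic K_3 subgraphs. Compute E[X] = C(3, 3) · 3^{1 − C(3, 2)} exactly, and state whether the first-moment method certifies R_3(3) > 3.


E[X] = C(3, 3) · 3^{1 − 3} = 1 · 3^{−2} = 1/9.
As a reduced fraction: E[X] = 1/9 ≈ 0.11111.
Is E[X] < 1? YES.
Since E[X] < 1, there exists a 3-coloring of K_{3} with no monochromatic K_3; hence R_3(3) > 3.

E[X] = 1/9 ≈ 0.11111; E[X] < 1, so R_3(3) > 3.


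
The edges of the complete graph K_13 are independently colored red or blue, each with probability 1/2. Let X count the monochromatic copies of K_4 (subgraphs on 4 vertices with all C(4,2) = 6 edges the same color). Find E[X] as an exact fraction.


Let X = Σ_S X_S over the C(13, 4) = 715 subsets S of size 4, where X_S = 1 if the K_4 on S is monochromatic.
For a fixed S, the K_4 on S has C(4, 2) = 6 edges. P[all 6 edges red] = (1/2)^6, and likewise for blue, so P[monochromatic] = 2·(1/2)^6 = 2^{1 − 6} = 1/32.
By linearity: E[X] = C(13, 4) · 2^{1 − 6} = 715 · 1/32 = 715/32.
Numerically: E[X] ≈ 22.34375.

E[X] = C(13,4)·2^(1−C(4,2)) = 715/32 ≈ 22.34375.


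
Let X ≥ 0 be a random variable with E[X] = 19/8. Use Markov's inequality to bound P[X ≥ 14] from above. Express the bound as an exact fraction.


μ = E[X] = 19/8, a = 14.
Markov: P[X ≥ 14] ≤ μ/a = (19/8)/14 = 19/112.
Numerically: ≈ 0.169643.
(Since a = 14 > μ = 2.375000, the bound 19/112 is < 1 and informative.)

P[X ≥ 14] ≤ 19/112 ≈ 0.169643.


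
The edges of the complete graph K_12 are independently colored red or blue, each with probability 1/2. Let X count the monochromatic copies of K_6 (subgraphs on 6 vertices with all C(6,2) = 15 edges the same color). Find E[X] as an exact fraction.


Let X = Σ_S X_S over the C(12, 6) = 924 subsets S of size 6, where X_S = 1 if the K_6 on S is monochromatic.
For a fixed S, the K_6 on S has C(6, 2) = 15 edges. P[all 15 edges red] = (1/2)^15, and likewise for blue, so P[monochromatic] = 2·(1/2)^15 = 2^{1 − 15} = 1/16384.
By linearity: E[X] = C(12, 6) · 2^{1 − 15} = 924 · 1/16384 = 231/4096.
Numerically: E[X] ≈ 0.05640.

E[X] = C(12,6)·2^(1−C(6,2)) = 231/4096 ≈ 0.05640.


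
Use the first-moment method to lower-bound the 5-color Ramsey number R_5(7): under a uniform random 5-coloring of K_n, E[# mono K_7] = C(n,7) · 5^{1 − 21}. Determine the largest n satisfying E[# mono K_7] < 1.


We need C(n, 7) · 5^{1 − 21} < 1, i.e. C(n, 7) < 5^{21 − 1} = 95367431640625.
Check values of n near the boundary:
  n = 336: C(336, 7) = 90079147136880; 90079147136880 < 95367431640625? YES
  n = 337: C(337, 7) = 91989916924632; 91989916924632 < 95367431640625? YES
  n = 338: C(338, 7) = 93935323022736; 93935323022736 < 95367431640625? YES
  n = 339: C(339, 7) = 95915887062372; 95915887062372 < 95367431640625? NO
  n = 340: C(340, 7) = 97932136940560; 97932136940560 < 95367431640625? NO
The largest n with C(n, 7) < 95367431640625 is n = 338 (where E[X] = 93935323022736/95367431640625 ≈ 0.985). Hence R_5(7) > 338, i.e. R_5(7) ≥ 339.

Largest n = 338; hence R_5(7) > 338.


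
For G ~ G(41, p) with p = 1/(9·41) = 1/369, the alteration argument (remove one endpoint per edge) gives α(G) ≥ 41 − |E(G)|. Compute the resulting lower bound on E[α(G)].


E[|E(G)|] = C(41, 2)·p = 820 · (1/369) = 20/9.
E[α(G)] ≥ n − E[|E(G)|] = 41 − 20/9 = 349/9.
Numerically: ≈ 38.77778.
(This is only a lower bound; the true E[α(G)] may be larger.)

E[α(G)] ≥ 349/9 ≈ 38.77778.


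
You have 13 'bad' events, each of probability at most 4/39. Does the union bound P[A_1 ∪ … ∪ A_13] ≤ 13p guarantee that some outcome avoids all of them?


Union bound: P[∪_{i=1}^{13} A_i] ≤ Σ_i P[A_i] ≤ 13·p = 13·(4/39) = 4/3.
Numerically: 4/3 ≈ 1.3333.
Is 4/3 < 1? NO.
Since the bound 4/3 is ≥ 1, the union bound is uninformative here; it does NOT by itself certify existence.

13·p = 4/3 ≈ 1.3333; existence NOT certified by the union bound.


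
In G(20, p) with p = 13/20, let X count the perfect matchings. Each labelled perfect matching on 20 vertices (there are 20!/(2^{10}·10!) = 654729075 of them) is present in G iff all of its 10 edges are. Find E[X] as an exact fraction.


K_20 has 20!/(2^{10}·10!) = 654729075 labelled perfect matchings.
For each such perfect matching H, let X_H = 1 if all 10 edges of H are present in G. Then P[X_H = 1] = p^{10} = (13/20)^{10} = 137858491849/10240000000000.
By linearity of expectation: E[X] = Σ_H E[X_H] = 654729075 · p^{10} = 654729075 · 137858491849/10240000000000 = 3610398513967632387/409600000000.
Numerically: E[X] ≈ 8.8144e+06.

E[X] = 654729075 · (13/20)^{10} = 3610398513967632387/409600000000 ≈ 8.8144e+06.


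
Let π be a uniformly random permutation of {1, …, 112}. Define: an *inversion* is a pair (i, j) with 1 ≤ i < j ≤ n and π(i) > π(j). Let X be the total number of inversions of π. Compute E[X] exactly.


Write X = Σ X_I over the C(112, 2) = 6216 pairs i < j, with X_I the indicator of one inversion.
There are 6216 indicators.
For each fixed pair i < j, the values π(i) and π(j) are two distinct elements of {1, …, 112} in uniformly random order; by symmetry P[π(i) > π(j)] = 1/2.
By linearity: E[X] = 6216 · (1/2) = C(112, 2) · (1/2) = 6216/2 = 3108 ≈ 3108.000000.

E[X] = 3108 = 3108.000000.


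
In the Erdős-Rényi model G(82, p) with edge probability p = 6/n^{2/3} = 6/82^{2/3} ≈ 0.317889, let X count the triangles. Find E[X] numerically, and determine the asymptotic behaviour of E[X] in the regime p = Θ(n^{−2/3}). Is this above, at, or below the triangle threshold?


Number of potential triangles: C(82, 3) = 88560.
Each occurs with probability p³ ≈ (0.317889)³ ≈ 3.21237359e-02.
By linearity: E[X] = C(82, 3)·p³ ≈ 88560 · 3.21237359e-02 ≈ 2844.878049.
Since α = 2/3 < 1, p = c/n^{2/3} ≫ 1/n is above the triangle threshold p ~ 1/n. Asymptotically E[X] ~ (c³/6)·n^{3(1−α)} = (6³/6)·n^{1} → ∞; triangles are abundant w.h.p.

E[X] ≈ 2844.878049; in regime p = Θ(1/n^{2/3}) E[X] diverges (above the triangle threshold p ~ 1/n).


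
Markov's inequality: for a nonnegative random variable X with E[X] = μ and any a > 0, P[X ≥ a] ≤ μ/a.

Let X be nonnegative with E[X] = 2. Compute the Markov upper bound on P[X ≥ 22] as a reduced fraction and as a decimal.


μ = E[X] = 2, a = 22.
Markov: P[X ≥ 22] ≤ μ/a = (2)/22 = 1/11.
Numerically: ≈ 0.0909.
(Since a = 22 > μ = 2.0000, the bound 1/11 is < 1 and informative.)

P[X ≥ 22] ≤ 1/11 ≈ 0.0909.


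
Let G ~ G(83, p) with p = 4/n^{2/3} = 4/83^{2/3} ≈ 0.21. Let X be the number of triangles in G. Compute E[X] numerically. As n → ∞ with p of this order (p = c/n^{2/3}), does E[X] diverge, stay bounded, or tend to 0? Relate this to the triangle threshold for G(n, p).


Number of potential triangles: C(83, 3) = 91881.
Each occurs with probability p³ ≈ (0.21)³ ≈ 9.29017e-03.
By linearity: E[X] = C(83, 3)·p³ ≈ 91881 · 9.29017e-03 ≈ 853.590.
Since α = 2/3 < 1, p = c/n^{2/3} ≫ 1/n is above the triangle threshold p ~ 1/n. Asymptotically E[X] ~ (c³/6)·n^{3(1−α)} = (4³/6)·n^{1} → ∞; triangles are abundant w.h.p.

E[X] ≈ 853.590; in regime p = Θ(1/n^{2/3}) E[X] diverges (above the triangle threshold p ~ 1/n).


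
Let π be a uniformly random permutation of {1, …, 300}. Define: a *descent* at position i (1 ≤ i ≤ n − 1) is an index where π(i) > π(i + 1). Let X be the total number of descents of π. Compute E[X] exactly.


Write X = Σ X_I over i = 1, …, 299, with X_I the indicator of one descent.
There are 299 indicators.
For each fixed i, the pair (π(i), π(i+1)) is a uniformly random ordered pair of distinct values from {1, …, 300}; by symmetry P[π(i) > π(i+1)] = 1/2.
By linearity: E[X] = 299 · (1/2) = (300 − 1) · (1/2) = 299/2 ≈ 149.500.

E[X] = 299/2 = 149.500.


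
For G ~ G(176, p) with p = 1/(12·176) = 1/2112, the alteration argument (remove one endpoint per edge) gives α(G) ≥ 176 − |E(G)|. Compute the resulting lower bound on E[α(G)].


E[|E(G)|] = C(176, 2)·p = 15400 · (1/2112) = 175/24.
E[α(G)] ≥ n − E[|E(G)|] = 176 − 175/24 = 4049/24.
Numerically: ≈ 168.708333.
(This is only a lower bound; the true E[α(G)] may be larger.)

E[α(G)] ≥ 4049/24 ≈ 168.708333.


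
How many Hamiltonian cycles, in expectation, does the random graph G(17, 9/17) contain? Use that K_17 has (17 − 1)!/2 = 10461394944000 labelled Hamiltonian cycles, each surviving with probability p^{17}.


K_17 has (17 − 1)!/2 = 10461394944000 labelled Hamiltonian cycles.
For each such Hamiltonian cycle H, let X_H = 1 if all 17 edges of H are present in G. Then P[X_H = 1] = p^{17} = (9/17)^{17} = 16677181699666569/827240261886336764177.
By linearity: E[X] = Σ_H E[X_H] = 10461394944000 · p^{17} = 10461394944000 · 16677181699666569/827240261886336764177 = 174466584313061171422427136000/827240261886336764177.
Numerically: E[X] ≈ 2.109e+08.

E[X] = 10461394944000 · (9/17)^{17} = 174466584313061171422427136000/827240261886336764177 ≈ 2.109e+08.


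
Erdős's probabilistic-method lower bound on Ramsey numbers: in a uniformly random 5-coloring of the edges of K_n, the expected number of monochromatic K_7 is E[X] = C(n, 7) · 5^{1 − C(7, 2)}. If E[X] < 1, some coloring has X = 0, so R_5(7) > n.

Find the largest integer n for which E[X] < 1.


We need C(n, 7) · 5^{1 − 21} < 1, i.e. C(n, 7) < 5^{21 − 1} = 95367431640625.
Check values of n near the boundary:
  n = 337: C(337, 7) = 91989916924632; 91989916924632 < 95367431640625? YES
  n = 338: C(338, 7) = 93935323022736; 93935323022736 < 95367431640625? YES
  n = 339: C(339, 7) = 95915887062372; 95915887062372 < 95367431640625? NO
The largest n with C(n, 7) < 95367431640625 is n = 338 (where E[X] = 93935323022736/95367431640625 ≈ 0.98498). Hence R_5(7) > 338, i.e. R_5(7) ≥ 339.

Largest n = 338; hence R_5(7) > 338.


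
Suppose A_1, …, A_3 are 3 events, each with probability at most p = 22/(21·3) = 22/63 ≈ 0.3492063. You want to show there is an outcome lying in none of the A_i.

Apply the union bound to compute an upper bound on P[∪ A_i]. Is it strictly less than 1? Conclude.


Union bound: P[∪_{i=1}^{3} A_i] ≤ Σ_i P[A_i] ≤ 3·p = 3·(22/63) = 22/21.
Numerically: 22/21 ≈ 1.0476190.
Is 22/21 < 1? NO.
Since the bound 22/21 is ≥ 1, the union bound is uninformative here; it does NOT by itself certify existence.

3·p = 22/21 ≈ 1.0476190; existence NOT certified by the union bound.


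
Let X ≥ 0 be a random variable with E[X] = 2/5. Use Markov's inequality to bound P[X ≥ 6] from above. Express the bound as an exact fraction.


μ = E[X] = 2/5, a = 6.
Markov: P[X ≥ 6] ≤ μ/a = (2/5)/6 = 1/15.
Numerically: ≈ 0.0667.
(Since a = 6 > μ = 0.4000, the bound 1/15 is < 1 and informative.)

P[X ≥ 6] ≤ 1/15 ≈ 0.0667.


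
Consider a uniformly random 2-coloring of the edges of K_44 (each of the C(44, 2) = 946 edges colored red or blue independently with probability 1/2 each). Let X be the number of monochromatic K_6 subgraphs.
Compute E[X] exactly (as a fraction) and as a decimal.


Let X = Σ_S X_S over the C(44, 6) = 7059052 subsets S of size 6, where X_S = 1 if the K_6 on S is monochromatic.
For a fixed S, the K_6 on S has C(6, 2) = 15 edges. P[all 15 edges red] = (1/2)^15, and likewise for blue, so P[monochromatic] = 2·(1/2)^15 = 2^{1 − 15} = 1/16384.
By linearity: E[X] = C(44, 6) · 2^{1 − 15} = 7059052 · 1/16384 = 1764763/4096.
Numerically: E[X] ≈ 430.850.

E[X] = C(44,6)·2^(1−C(6,2)) = 1764763/4096 ≈ 430.850.


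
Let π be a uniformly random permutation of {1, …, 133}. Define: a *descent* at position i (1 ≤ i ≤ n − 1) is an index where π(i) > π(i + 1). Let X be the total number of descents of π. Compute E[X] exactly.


Write X = Σ X_I over i = 1, …, 132, with X_I the indicator of one descent.
There are 132 indicators.
For each fixed i, the pair (π(i), π(i+1)) is a uniformly random ordered pair of distinct values from {1, …, 133}; by symmetry P[π(i) > π(i+1)] = 1/2.
By linearity: E[X] = 132 · (1/2) = (133 − 1) · (1/2) = 66 ≈ 66.00000.

E[X] = 66 = 66.00000.


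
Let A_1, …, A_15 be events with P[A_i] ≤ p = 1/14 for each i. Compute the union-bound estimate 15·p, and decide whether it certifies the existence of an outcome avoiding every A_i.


Union bound: P[∪_{i=1}^{15} A_i] ≤ Σ_i P[A_i] ≤ 15·p = 15·(1/14) = 15/14.
Numerically: 15/14 ≈ 1.071.
Is 15/14 < 1? NO.
Since the bound 15/14 is ≥ 1, the union bound is uninformative here; it does NOT by itself certify existence.

15·p = 15/14 ≈ 1.071; existence NOT certified by the union bound.


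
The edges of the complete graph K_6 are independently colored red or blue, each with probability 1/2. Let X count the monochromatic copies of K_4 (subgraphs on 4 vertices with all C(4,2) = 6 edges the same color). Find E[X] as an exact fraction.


Let X = Σ_S X_S over the C(6, 4) = 15 subsets S of size 4, where X_S = 1 if the K_4 on S is monochromatic.
For a fixed S, the K_4 on S has C(4, 2) = 6 edges. P[all 6 edges red] = (1/2)^6, and likewise for blue, so P[monochromatic] = 2·(1/2)^6 = 2^{1 − 6} = 1/32.
Summing: E[X] = C(6, 4) · 2^{1 − 6} = 15 · 1/32 = 15/32.
Numerically: E[X] ≈ 0.46875.

E[X] = C(6,4)·2^(1−C(4,2)) = 15/32 ≈ 0.46875.
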